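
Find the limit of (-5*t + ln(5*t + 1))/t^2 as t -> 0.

Direct substitution gives 0/0.
Apply L'Hôpital: lim (-5 + 5/(5*t + 1))/(2*t), still 0/0.
After 2 applications of L'Hôpital's rule the quotient is (-25/(5*t + 1)^2)/(2); substituting t = 0 gives -25/2.

-25/2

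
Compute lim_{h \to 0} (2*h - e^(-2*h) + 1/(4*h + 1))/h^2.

14

Substitution gives 0/0; apply L'Hôpital's rule 2 times.
After differentiating numerator and denominator 2 times the quotient is (-4*e^(-2*h) + 32/(4*h + 1)^3)/(2); at h = 0 this is 14.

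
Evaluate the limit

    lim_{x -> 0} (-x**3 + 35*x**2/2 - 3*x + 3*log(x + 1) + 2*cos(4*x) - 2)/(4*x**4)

Substitution gives 0/0; apply L'Hôpital's rule 4 times.
After differentiating numerator and denominator 4 times the quotient is (512*cos(4*x) - 18/(x + 1)^4)/(96); at x = 0 this is 247/48.

247/48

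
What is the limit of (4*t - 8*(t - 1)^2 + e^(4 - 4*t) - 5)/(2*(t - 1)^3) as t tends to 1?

Direct substitution gives 0/0.
Apply L'Hôpital: lim (-16*t - 4*e^(4 - 4*t) + 20)/(6*(t - 1)^2), still 0/0.
Apply L'Hôpital: lim (16*e^(4 - 4*t) - 16)/(12*t - 12), still 0/0.
After 3 applications of L'Hôpital's rule the quotient is (-64*e^(4 - 4*t))/(12); substituting t = 1 gives -16/3.

-16/3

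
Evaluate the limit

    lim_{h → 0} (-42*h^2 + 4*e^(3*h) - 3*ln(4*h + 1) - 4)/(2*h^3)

Substitution gives 0/0 (the numerator vanishes to order 3).
Expand each term to order h^3: the coefficient of h^3 in 4·e^(3h) is 18 and in -3·ln(1 + 4h) is -64.
Lower-order terms cancel with the polynomial part, so the numerator is (-46)·h^3 + o(h^3), and the limit is (-46)/(2) = -23.

-23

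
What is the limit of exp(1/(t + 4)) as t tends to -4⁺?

∞

As t → -4⁺, 1/(t + 4) → +∞, so e^(1/(t + 4)) → ∞.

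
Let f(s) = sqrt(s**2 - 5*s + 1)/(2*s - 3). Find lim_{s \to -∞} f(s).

For large |s|, √(s^2 - 5*s + 1) ≈ √1·|s| and the denominator ≈ 2s.
Since s → −∞, |s| = −s, giving −√1/(2) = -1/2.

-1/2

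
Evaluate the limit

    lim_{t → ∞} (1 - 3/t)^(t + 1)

Write it as [(1 - 3/t)^t]^(1) · (1 - 3/t)^(1). The bracketed term tends to e^(-3) and the second factor to 1, so the limit is e^(-3).

e^(-3)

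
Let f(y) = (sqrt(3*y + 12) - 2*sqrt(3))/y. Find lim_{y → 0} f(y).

A 0/0 form; rationalise with √(12 + 3y) + √12. This collapses the numerator to 3y, leaving 3/(√(12 + 3y) + √12) → 3/(2√12) = √(3)/4.

√(3)/4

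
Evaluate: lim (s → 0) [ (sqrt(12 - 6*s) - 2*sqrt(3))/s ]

A 0/0 form; rationalise with √(12 - 6s) + √12. This collapses the numerator to -6s, leaving -6/(√(12 - 6s) + √12) → -6/(2√12) = -√(3)/2.

-√(3)/2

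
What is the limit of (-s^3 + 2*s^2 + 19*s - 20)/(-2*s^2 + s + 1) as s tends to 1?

At s = 1 both the top and bottom vanish — a removable singularity. Factoring out (s - 1) from each leaves (-s^2 + s + 20)/(-2*s - 1), which at s = 1 equals -20/3.

-20/3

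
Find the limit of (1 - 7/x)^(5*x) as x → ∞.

e^(-35)

Write it as [(1 - 7/x)^x]^(5) · (1 - 7/x)^(0). The bracketed term tends to e^(-7) and the second factor to 1, so the limit is e^(-35).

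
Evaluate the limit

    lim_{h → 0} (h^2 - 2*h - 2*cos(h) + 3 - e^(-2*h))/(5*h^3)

Substitution gives 0/0; apply L'Hôpital's rule 3 times.
After differentiating numerator and denominator 3 times the quotient is (-2*sin(h) + 8*e^(-2*h))/(30); at h = 0 this is 4/15.

4/15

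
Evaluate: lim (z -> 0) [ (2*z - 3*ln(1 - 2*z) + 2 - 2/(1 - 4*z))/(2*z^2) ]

Substitution gives 0/0 (the numerator vanishes to order 2).
Expand each term to order z^2: the coefficient of z^2 in -3·ln(1 - 2z) is 6 and in -2·1/(1 - 4z) is -32.
Lower-order terms cancel with the polynomial part, so the numerator is (-26)·z^2 + o(z^2), and the limit is (-26)/(2) = -13.

-13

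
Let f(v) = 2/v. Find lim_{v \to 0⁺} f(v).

As v → 0⁺, (v) → 0⁺, so (v)^1 → 0⁺ and 2/(v)^1 → ∞.

∞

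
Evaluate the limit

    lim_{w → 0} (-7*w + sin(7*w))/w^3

Direct substitution gives 0/0.
Apply L'Hôpital: lim (7*cos(7*w) - 7)/(3*w^2), still 0/0.
Apply L'Hôpital: lim (-49*sin(7*w))/(6*w), still 0/0.
After 3 applications of L'Hôpital's rule the quotient is (-343*cos(7*w))/(6); substituting w = 0 gives -343/6.

-343/6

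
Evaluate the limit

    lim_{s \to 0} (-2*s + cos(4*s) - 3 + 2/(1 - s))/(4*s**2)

-3/2

Substitution gives 0/0 (the numerator vanishes to order 2).
Expand each term to order s^2: the coefficient of s^2 in cos(4s) is -8 and in 2·1/(1 - s) is 2.
Lower-order terms cancel with the polynomial part, so the numerator is (-6)·s^2 + o(s^2), and the limit is (-6)/(4) = -3/2.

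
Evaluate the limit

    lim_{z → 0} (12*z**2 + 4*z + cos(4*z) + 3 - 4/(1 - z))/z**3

-4

Substitution gives 0/0 (the numerator vanishes to order 3).
Expand each term to order z^3: the coefficient of z^3 in -4·1/(1 - z) is -4 and in cos(4z) is 0.
Lower-order terms cancel with the polynomial part, so the numerator is (-4)·z^3 + o(z^3), and the limit is (-4)/(1) = -4.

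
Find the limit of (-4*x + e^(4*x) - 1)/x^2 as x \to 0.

Direct substitution gives 0/0.
Apply L'Hôpital: lim (4*e^(4*x) - 4)/(2*x), still 0/0.
After 2 applications of L'Hôpital's rule the quotient is (16*e^(4*x))/(2); substituting x = 0 gives 8.

8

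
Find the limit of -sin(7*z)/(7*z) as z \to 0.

Substitution gives 0/0.
Write it as (7/(-7))·sin(7z)/(7z); since sin(u)/u → 1, the limit is -1.

-1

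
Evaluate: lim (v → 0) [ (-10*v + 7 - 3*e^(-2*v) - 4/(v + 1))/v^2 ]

-10

Substitution gives 0/0 (the numerator vanishes to order 2).
Expand each term to order v^2: the coefficient of v^2 in -4·1/(1 + v) is -4 and in -3·e^(-2v) is -6.
Lower-order terms cancel with the polynomial part, so the numerator is (-10)·v^2 + o(v^2), and the limit is (-10)/(1) = -10.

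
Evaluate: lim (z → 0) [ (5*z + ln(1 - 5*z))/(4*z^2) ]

-25/8

Direct substitution gives 0/0.
Apply L'Hôpital: lim (5 - 5/(1 - 5*z))/(8*z), still 0/0.
After 2 applications of L'Hôpital's rule the quotient is (-25/(1 - 5*z)^2)/(8); substituting z = 0 gives -25/8.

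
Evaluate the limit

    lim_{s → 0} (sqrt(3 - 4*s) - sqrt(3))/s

-2*√(3)/3

A 0/0 form; rationalise with √(3 - 4s) + √3. This collapses the numerator to -4s, leaving -4/(√(3 - 4s) + √3) → -4/(2√3) = -2*√(3)/3.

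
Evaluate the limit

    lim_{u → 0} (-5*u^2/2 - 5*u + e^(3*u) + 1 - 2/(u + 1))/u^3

13/2

Substitution gives 0/0; apply L'Hôpital's rule 3 times.
After differentiating numerator and denominator 3 times the quotient is (27*e^(3*u) + 12/(u + 1)^4)/(6); at u = 0 this is 13/2.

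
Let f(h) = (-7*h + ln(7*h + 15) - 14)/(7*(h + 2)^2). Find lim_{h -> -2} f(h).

Direct substitution gives 0/0.
Apply L'Hôpital: lim (-7 + 7/(7*h + 15))/(14*h + 28), still 0/0.
After 2 applications of L'Hôpital's rule the quotient is (-49/(7*h + 15)^2)/(14); substituting h = -2 gives -7/2.

-7/2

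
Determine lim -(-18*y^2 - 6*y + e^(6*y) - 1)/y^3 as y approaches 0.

Direct substitution gives 0/0.
Apply L'Hôpital: lim (-36*y + 6*e^(6*y) - 6)/(-3*y^2), still 0/0.
Apply L'Hôpital: lim (36*e^(6*y) - 36)/(-6*y), still 0/0.
After 3 applications of L'Hôpital's rule the quotient is (216*e^(6*y))/(-6); substituting y = 0 gives -36.

-36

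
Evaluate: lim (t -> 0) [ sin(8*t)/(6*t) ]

Substitution gives 0/0.
Write it as (8/6)·sin(8t)/(8t); since sin(u)/u → 1, the limit is 4/3.

4/3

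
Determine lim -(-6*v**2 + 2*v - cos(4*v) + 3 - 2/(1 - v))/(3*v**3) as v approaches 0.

2/3

Substitution gives 0/0 (the numerator vanishes to order 3).
Expand each term to order v^3: the coefficient of v^3 in -2·1/(1 - v) is -2 and in −cos(4v) is 0.
Lower-order terms cancel with the polynomial part, so the numerator is (-2)·v^3 + o(v^3), and the limit is (-2)/(-3) = 2/3.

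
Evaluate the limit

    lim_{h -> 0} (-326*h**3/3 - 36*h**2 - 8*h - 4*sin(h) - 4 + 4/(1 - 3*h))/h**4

324

Substitution gives 0/0 (the numerator vanishes to order 4).
Expand each term to order h^4: the coefficient of h^4 in -4·sin(h) is 0 and in 4·1/(1 - 3h) is 324.
Lower-order terms cancel with the polynomial part, so the numerator is (324)·h^4 + o(h^4), and the limit is (324)/(1) = 324.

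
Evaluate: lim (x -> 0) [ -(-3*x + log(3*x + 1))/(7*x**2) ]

Direct substitution gives 0/0.
Apply L'Hôpital: lim (-3 + 3/(3*x + 1))/(-14*x), still 0/0.
After 2 applications of L'Hôpital's rule the quotient is (-9/(3*x + 1)^2)/(-14); substituting x = 0 gives 9/14.

9/14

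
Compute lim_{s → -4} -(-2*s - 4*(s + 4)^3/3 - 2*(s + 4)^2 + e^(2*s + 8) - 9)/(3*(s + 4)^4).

-2/9

Direct substitution gives 0/0.
Apply L'Hôpital: lim (-4*s - 4*(s + 4)^2 + 2*e^(2*s + 8) - 18)/(-12*(s + 4)^3), still 0/0.
Apply L'Hôpital: lim (-8*s + 4*e^(2*s + 8) - 36)/(-36*(s + 4)^2), still 0/0.
Apply L'Hôpital: lim (8*e^(2*s + 8) - 8)/(-72*s - 288), still 0/0.
After 4 applications of L'Hôpital's rule the quotient is (16*e^(2*s + 8))/(-72); substituting s = -4 gives -2/9.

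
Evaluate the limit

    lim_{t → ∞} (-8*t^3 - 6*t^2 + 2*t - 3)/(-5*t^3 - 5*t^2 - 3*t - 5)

Numerator and denominator both have degree 3.
Dividing every term by t^3, all lower-order terms vanish and the limit is the ratio of leading coefficients, -8/(-5) = 8/5.

8/5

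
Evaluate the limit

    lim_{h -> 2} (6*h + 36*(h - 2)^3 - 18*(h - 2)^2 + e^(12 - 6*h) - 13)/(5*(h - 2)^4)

Direct substitution gives 0/0.
Apply L'Hôpital: lim (-36*h + 108*(h - 2)^2 - 6*e^(12 - 6*h) + 78)/(20*(h - 2)^3), still 0/0.
Apply L'Hôpital: lim (216*h + 36*e^(12 - 6*h) - 468)/(60*(h - 2)^2), still 0/0.
Apply L'Hôpital: lim (216 - 216*e^(12 - 6*h))/(120*h - 240), still 0/0.
After 4 applications of L'Hôpital's rule the quotient is (1296*e^(12 - 6*h))/(120); substituting h = 2 gives 54/5.

54/5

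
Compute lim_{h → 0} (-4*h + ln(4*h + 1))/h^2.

Direct substitution gives 0/0.
Apply L'Hôpital: lim (-4 + 4/(4*h + 1))/(2*h), still 0/0.
After 2 applications of L'Hôpital's rule the quotient is (-16/(4*h + 1)^2)/(2); substituting h = 0 gives -8.

-8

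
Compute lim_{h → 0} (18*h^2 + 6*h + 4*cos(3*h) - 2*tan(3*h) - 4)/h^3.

-18

Substitution gives 0/0 (the numerator vanishes to order 3).
Expand each term to order h^3: the coefficient of h^3 in 4·cos(3h) is 0 and in -2·tan(3h) is -18.
Lower-order terms cancel with the polynomial part, so the numerator is (-18)·h^3 + o(h^3), and the limit is (-18)/(1) = -18.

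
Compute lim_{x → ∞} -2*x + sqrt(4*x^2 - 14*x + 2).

-7/2

This has the form ∞ − ∞. Multiply and divide by the conjugate √(4*x^2 - 14*x + 2) + 2x.
That gives (-14x + 2) / (√(4*x^2 - 14*x + 2) + 2x).
Divide numerator and denominator by x: the limit is -14/(2·2) = -7/2.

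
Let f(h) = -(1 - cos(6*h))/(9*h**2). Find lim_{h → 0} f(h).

Substitution gives 0/0.
Use (1 − cos u)/u² → 1/2 with u = 6h: the limit is 6²/(2·(-9)) = -2.

-2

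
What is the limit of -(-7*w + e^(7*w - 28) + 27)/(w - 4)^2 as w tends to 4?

Direct substitution gives 0/0.
Apply L'Hôpital: lim (7*e^(7*w - 28) - 7)/(8 - 2*w), still 0/0.
After 2 applications of L'Hôpital's rule the quotient is (49*e^(7*w - 28))/(-2); substituting w = 4 gives -49/2.

-49/2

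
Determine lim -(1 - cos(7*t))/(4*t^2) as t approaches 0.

-49/8

Substitution gives 0/0.
Use (1 − cos u)/u² → 1/2 with u = 7t: the limit is 7²/(2·(-4)) = -49/8.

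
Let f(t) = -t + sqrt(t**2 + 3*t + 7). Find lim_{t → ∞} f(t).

This has the form ∞ − ∞. Multiply and divide by the conjugate √(t^2 + 3*t + 7) + t.
That gives (3t + 7) / (√(t^2 + 3*t + 7) + t).
Divide numerator and denominator by t: the limit is 3/(2·1) = 3/2.

3/2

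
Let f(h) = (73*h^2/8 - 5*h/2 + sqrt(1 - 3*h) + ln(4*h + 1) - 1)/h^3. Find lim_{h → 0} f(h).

943/48

Substitution gives 0/0 (the numerator vanishes to order 3).
Expand each term to order h^3: the coefficient of h^3 in √(1 - 3h) is -27/16 and in ln(1 + 4h) is 64/3.
Lower-order terms cancel with the polynomial part, so the numerator is (943/48)·h^3 + o(h^3), and the limit is (943/48)/(1) = 943/48.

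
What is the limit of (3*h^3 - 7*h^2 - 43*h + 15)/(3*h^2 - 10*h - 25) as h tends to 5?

Since h = 5 makes numerator and denominator zero, (h - 5) divides both.
Cancelling it gives (3*h^2 + 8*h - 3)/(3*h + 5); now plug in h = 5 to get 28/5.

28/5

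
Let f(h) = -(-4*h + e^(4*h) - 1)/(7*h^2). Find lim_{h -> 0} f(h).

-8/7

Direct substitution gives 0/0.
Apply L'Hôpital: lim (4*e^(4*h) - 4)/(-14*h), still 0/0.
After 2 applications of L'Hôpital's rule the quotient is (16*e^(4*h))/(-14); substituting h = 0 gives -8/7.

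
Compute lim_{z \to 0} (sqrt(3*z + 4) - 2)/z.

Substitution gives 0/0. Multiply numerator and denominator by the conjugate √(4 + 3z) + √4.
The numerator becomes (4 + 3z) − 4 = 3z, so the expression simplifies to 3/(√(4 + 3z) + √4).
Letting z → 0 gives 3/(2√4) = 3/4.

3/4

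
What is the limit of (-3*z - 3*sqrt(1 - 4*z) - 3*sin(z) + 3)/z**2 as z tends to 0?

Substitution gives 0/0 (the numerator vanishes to order 2).
Expand each term to order z^2: the coefficient of z^2 in -3·sin(z) is 0 and in -3·√(1 - 4z) is 6.
Lower-order terms cancel with the polynomial part, so the numerator is (6)·z^2 + o(z^2), and the limit is (6)/(1) = 6.

6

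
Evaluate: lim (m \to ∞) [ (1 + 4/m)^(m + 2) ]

e^(4)

The base → 1 and the exponent → ∞: a 1^∞ form.
Take logarithms: (m + 2)·ln(1 + 4/m). Since ln(1+u) ~ u for small u, this behaves like (m)·(4/m) → 4.
So the limit is e^(4).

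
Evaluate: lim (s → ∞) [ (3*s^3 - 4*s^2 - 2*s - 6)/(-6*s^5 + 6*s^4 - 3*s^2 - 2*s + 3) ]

The denominator has degree 5 and the numerator degree 3. Dividing numerator and denominator by s^5 sends every term to 0 except the leading denominator term, so the limit is 0.

0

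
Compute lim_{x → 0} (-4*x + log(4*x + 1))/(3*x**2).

-8/3

Direct substitution gives 0/0.
Apply L'Hôpital: lim (-4 + 4/(4*x + 1))/(6*x), still 0/0.
After 2 applications of L'Hôpital's rule the quotient is (-16/(4*x + 1)^2)/(6); substituting x = 0 gives -8/3.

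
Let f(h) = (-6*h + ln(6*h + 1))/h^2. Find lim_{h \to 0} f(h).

-18

Direct substitution gives 0/0.
Apply L'Hôpital: lim (-6 + 6/(6*h + 1))/(2*h), still 0/0.
After 2 applications of L'Hôpital's rule the quotient is (-36/(6*h + 1)^2)/(2); substituting h = 0 gives -18.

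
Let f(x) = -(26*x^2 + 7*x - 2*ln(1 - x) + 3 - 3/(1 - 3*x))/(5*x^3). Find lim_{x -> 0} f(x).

Substitution gives 0/0; apply L'Hôpital's rule 3 times.
After differentiating numerator and denominator 3 times the quotient is (-486/(3*x - 1)^4 - 4/(x - 1)^3)/(-30); at x = 0 this is 241/15.

241/15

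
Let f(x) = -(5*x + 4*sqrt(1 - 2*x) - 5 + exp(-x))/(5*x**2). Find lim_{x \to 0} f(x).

Substitution gives 0/0; apply L'Hôpital's rule 2 times.
After differentiating numerator and denominator 2 times the quotient is (e^(-x) - 4/(1 - 2*x)^(3/2))/(-10); at x = 0 this is 3/10.

3/10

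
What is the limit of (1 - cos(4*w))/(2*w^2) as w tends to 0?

Substitution gives 0/0.
Use (1 − cos u)/u² → 1/2 with u = 4w: the limit is 4²/(2·2) = 4.

4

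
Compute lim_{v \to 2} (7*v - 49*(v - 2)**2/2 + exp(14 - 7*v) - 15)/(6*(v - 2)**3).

-343/36

Direct substitution gives 0/0.
Apply L'Hôpital: lim (-49*v - 7*e^(14 - 7*v) + 105)/(18*(v - 2)^2), still 0/0.
Apply L'Hôpital: lim (49*e^(14 - 7*v) - 49)/(36*v - 72), still 0/0.
After 3 applications of L'Hôpital's rule the quotient is (-343*e^(14 - 7*v))/(36); substituting v = 2 gives -343/36.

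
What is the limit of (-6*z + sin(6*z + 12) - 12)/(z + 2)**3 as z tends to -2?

-36

Direct substitution gives 0/0.
Apply L'Hôpital: lim (6*cos(6*z + 12) - 6)/(3*(z + 2)^2), still 0/0.
Apply L'Hôpital: lim (-36*sin(6*z + 12))/(6*z + 12), still 0/0.
After 3 applications of L'Hôpital's rule the quotient is (-216*cos(6*z + 12))/(6); substituting z = -2 gives -36.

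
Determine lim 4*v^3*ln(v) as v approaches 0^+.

This is a 0·(−∞) form. Rewrite as 4·ln(v) / v^(−3) and apply L'Hôpital:
the derivative quotient is 4·(1/v) / (−3·v^(−4)) = (-4/3)·v^3 → 0.

0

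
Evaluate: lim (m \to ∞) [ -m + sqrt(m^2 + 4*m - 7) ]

An ∞ − ∞ form. Rationalising with the conjugate, the difference becomes (4m - 7) / (√(m^2 + 4*m - 7) + m).
For large m the denominator behaves like 2·m, so the quotient tends to 4/2 = 2.

2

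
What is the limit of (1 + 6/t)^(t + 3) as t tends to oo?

Let L be the limit and take ln: ln L = lim (t + 3)·ln(1 + 6/t) = lim (t + 3)·(6/t + O(1/t²)) = 6.
Hence L = e^(6).

e^(6)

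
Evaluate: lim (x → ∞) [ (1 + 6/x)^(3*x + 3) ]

e^(18)

Let L be the limit and take ln: ln L = lim (3x + 3)·ln(1 + 6/x) = lim (3x + 3)·(6/x + O(1/x²)) = 18.
Hence L = e^(18).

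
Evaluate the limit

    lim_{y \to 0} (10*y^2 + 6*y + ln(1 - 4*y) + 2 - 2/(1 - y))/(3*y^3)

-70/9

Substitution gives 0/0 (the numerator vanishes to order 3).
Expand each term to order y^3: the coefficient of y^3 in ln(1 - 4y) is -64/3 and in -2·1/(1 - y) is -2.
Lower-order terms cancel with the polynomial part, so the numerator is (-70/3)·y^3 + o(y^3), and the limit is (-70/3)/(3) = -70/9.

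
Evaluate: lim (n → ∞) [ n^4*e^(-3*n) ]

0

Write as n^4/e^{3n}, an ∞/∞ form.
Exponential growth dominates any polynomial, so repeated L'Hôpital (or the standard result) gives 0.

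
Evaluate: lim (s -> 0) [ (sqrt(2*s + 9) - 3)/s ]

A 0/0 form; rationalise with √(9 + 2s) + √9. This collapses the numerator to 2s, leaving 2/(√(9 + 2s) + √9) → 2/(2√9) = 1/3.

1/3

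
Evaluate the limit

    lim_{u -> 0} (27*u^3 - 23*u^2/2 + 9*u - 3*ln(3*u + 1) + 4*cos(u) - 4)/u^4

Substitution gives 0/0 (the numerator vanishes to order 4).
Expand each term to order u^4: the coefficient of u^4 in 4·cos(u) is 1/6 and in -3·ln(1 + 3u) is 243/4.
Lower-order terms cancel with the polynomial part, so the numerator is (731/12)·u^4 + o(u^4), and the limit is (731/12)/(1) = 731/12.

731/12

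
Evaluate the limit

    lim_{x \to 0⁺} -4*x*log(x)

0

This is a 0·(−∞) form. Rewrite as -4·ln(x) / x^(−1) and apply L'Hôpital:
the derivative quotient is -4·(1/x) / (−1·x^(−2)) = (4/1)·x^1 → 0.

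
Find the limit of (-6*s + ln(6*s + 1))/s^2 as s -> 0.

Direct substitution gives 0/0.
Apply L'Hôpital: lim (-6 + 6/(6*s + 1))/(2*s), still 0/0.
After 2 applications of L'Hôpital's rule the quotient is (-36/(6*s + 1)^2)/(2); substituting s = 0 gives -18.

-18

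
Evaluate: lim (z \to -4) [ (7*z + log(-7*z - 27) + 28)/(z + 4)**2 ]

-49/2

Direct substitution gives 0/0.
Apply L'Hôpital: lim (7 - 7/(-7*z - 27))/(2*z + 8), still 0/0.
After 2 applications of L'Hôpital's rule the quotient is (-49/(-7*z - 27)^2)/(2); substituting z = -4 gives -49/2.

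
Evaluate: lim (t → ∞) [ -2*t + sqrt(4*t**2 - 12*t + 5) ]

An ∞ − ∞ form. Rationalising with the conjugate, the difference becomes (-12t + 5) / (√(4*t^2 - 12*t + 5) + 2t).
For large t the denominator behaves like 2·2t, so the quotient tends to -12/4 = -3.

-3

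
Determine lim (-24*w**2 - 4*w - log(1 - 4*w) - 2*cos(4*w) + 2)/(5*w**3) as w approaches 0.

Substitution gives 0/0 (the numerator vanishes to order 3).
Expand each term to order w^3: the coefficient of w^3 in −ln(1 - 4w) is 64/3 and in -2·cos(4w) is 0.
Lower-order terms cancel with the polynomial part, so the numerator is (64/3)·w^3 + o(w^3), and the limit is (64/3)/(5) = 64/15.

64/15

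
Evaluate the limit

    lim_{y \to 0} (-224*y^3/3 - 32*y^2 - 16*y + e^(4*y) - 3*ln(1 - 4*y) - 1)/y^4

Substitution gives 0/0; apply L'Hôpital's rule 4 times.
After differentiating numerator and denominator 4 times the quotient is (256*e^(4*y) + 4608/(4*y - 1)^4)/(24); at y = 0 this is 608/3.

608/3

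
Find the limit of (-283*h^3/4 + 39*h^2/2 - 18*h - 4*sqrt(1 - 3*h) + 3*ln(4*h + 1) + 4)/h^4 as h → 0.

Substitution gives 0/0 (the numerator vanishes to order 4).
Expand each term to order h^4: the coefficient of h^4 in -4·√(1 - 3h) is 405/32 and in 3·ln(1 + 4h) is -192.
Lower-order terms cancel with the polynomial part, so the numerator is (-5739/32)·h^4 + o(h^4), and the limit is (-5739/32)/(1) = -5739/32.

-5739/32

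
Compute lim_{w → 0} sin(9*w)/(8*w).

9/8

Substitution gives 0/0.
Write it as (9/8)·sin(9w)/(9w); since sin(u)/u → 1, the limit is 9/8.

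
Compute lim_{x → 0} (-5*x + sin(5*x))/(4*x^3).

-125/24

Direct substitution gives 0/0.
Apply L'Hôpital: lim (5*cos(5*x) - 5)/(12*x^2), still 0/0.
Apply L'Hôpital: lim (-25*sin(5*x))/(24*x), still 0/0.
After 3 applications of L'Hôpital's rule the quotient is (-125*cos(5*x))/(24); substituting x = 0 gives -125/24.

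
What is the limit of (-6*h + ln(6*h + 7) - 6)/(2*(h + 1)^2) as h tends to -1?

Direct substitution gives 0/0.
Apply L'Hôpital: lim (-6 + 6/(6*h + 7))/(4*h + 4), still 0/0.
After 2 applications of L'Hôpital's rule the quotient is (-36/(6*h + 7)^2)/(4); substituting h = -1 gives -9.

-9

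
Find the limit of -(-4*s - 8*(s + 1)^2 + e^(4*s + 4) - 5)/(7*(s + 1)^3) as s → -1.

-32/21

Direct substitution gives 0/0.
Apply L'Hôpital: lim (-16*s + 4*e^(4*s + 4) - 20)/(-21*(s + 1)^2), still 0/0.
Apply L'Hôpital: lim (16*e^(4*s + 4) - 16)/(-42*s - 42), still 0/0.
After 3 applications of L'Hôpital's rule the quotient is (64*e^(4*s + 4))/(-42); substituting s = -1 gives -32/21.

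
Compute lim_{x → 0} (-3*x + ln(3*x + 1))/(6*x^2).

Direct substitution gives 0/0.
Apply L'Hôpital: lim (-3 + 3/(3*x + 1))/(12*x), still 0/0.
After 2 applications of L'Hôpital's rule the quotient is (-9/(3*x + 1)^2)/(12); substituting x = 0 gives -3/4.

-3/4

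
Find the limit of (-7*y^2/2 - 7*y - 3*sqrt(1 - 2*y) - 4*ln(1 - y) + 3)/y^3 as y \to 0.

Substitution gives 0/0; apply L'Hôpital's rule 3 times.
After differentiating numerator and denominator 3 times the quotient is (-8/(y - 1)^3 + 9/(1 - 2*y)^(5/2))/(6); at y = 0 this is 17/6.

17/6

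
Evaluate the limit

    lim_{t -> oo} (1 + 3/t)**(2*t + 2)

e^(6)

The base → 1 and the exponent → ∞: a 1^∞ form.
Take logarithms: (2t + 2)·ln(1 + 3/t). Since ln(1+u) ~ u for small u, this behaves like (2t)·(3/t) → 6.
So the limit is e^(6).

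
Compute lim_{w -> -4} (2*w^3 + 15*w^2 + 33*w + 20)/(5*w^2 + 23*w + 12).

Since w = -4 makes numerator and denominator zero, (w + 4) divides both.
Cancelling it gives (2*w^2 + 7*w + 5)/(5*w + 3); now plug in w = -4 to get -9/17.

-9/17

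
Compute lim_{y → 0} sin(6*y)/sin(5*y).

Substitution gives 0/0.
Divide numerator and denominator by y: sin(6y)/y → 6 and sin(5y)/y → 5, so the limit is 1·6/5 = 6/5.

6/5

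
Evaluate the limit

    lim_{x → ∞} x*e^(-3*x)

Write as x^1/e^{3x}, an ∞/∞ form.
Exponential growth dominates any polynomial, so repeated L'Hôpital (or the standard result) gives 0.

0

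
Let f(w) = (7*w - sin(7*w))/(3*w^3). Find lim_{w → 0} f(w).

343/18

Direct substitution gives 0/0.
Apply L'Hôpital: lim (7 - 7*cos(7*w))/(9*w^2), still 0/0.
Apply L'Hôpital: lim (49*sin(7*w))/(18*w), still 0/0.
After 3 applications of L'Hôpital's rule the quotient is (343*cos(7*w))/(18); substituting w = 0 gives 343/18.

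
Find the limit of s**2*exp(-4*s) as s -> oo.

0

Write as s^2/e^{4s}, an ∞/∞ form.
Exponential growth dominates any polynomial, so repeated L'Hôpital (or the standard result) gives 0.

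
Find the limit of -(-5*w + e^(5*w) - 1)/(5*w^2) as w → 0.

Direct substitution gives 0/0.
Apply L'Hôpital: lim (5*e^(5*w) - 5)/(-10*w), still 0/0.
After 2 applications of L'Hôpital's rule the quotient is (25*e^(5*w))/(-10); substituting w = 0 gives -5/2.

-5/2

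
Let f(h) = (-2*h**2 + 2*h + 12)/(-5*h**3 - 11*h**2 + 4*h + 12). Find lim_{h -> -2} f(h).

Since h = -2 makes numerator and denominator zero, (h + 2) divides both.
Cancelling it gives (6 - 2*h)/(-5*h^2 - h + 6); now plug in h = -2 to get -5/6.

-5/6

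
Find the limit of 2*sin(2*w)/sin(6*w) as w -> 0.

Substitution gives 0/0.
Divide numerator and denominator by w: sin(2w)/w → 2 and sin(6w)/w → 6, so the limit is 2·2/6 = 2/3.

2/3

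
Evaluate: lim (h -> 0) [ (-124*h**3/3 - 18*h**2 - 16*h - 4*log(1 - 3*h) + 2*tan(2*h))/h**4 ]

Substitution gives 0/0; apply L'Hôpital's rule 4 times.
After differentiating numerator and denominator 4 times the quotient is (768*tan(2*h)^3/cos(2*h)^2 + 512*tan(2*h)/cos(2*h)^2 + 1944/(3*h - 1)^4)/(24); at h = 0 this is 81.

81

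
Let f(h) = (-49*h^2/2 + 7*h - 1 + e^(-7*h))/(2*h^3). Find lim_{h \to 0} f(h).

Direct substitution gives 0/0.
Apply L'Hôpital: lim (-49*h + 7 - 7*e^(-7*h))/(6*h^2), still 0/0.
Apply L'Hôpital: lim (-49 + 49*e^(-7*h))/(12*h), still 0/0.
After 3 applications of L'Hôpital's rule the quotient is (-343*e^(-7*h))/(12); substituting h = 0 gives -343/12.

-343/12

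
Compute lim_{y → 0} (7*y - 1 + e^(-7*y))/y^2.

49/2

Direct substitution gives 0/0.
Apply L'Hôpital: lim (7 - 7*e^(-7*y))/(2*y), still 0/0.
After 2 applications of L'Hôpital's rule the quotient is (49*e^(-7*y))/(2); substituting y = 0 gives 49/2.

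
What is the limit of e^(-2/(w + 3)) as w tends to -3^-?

∞

As w → -3⁻, -2/(w + 3) → +∞, so e^(-2/(w + 3)) → ∞.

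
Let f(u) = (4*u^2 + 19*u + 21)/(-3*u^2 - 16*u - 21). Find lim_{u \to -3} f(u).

At u = -3 both the top and bottom vanish — a removable singularity. Factoring out (u + 3) from each leaves (4*u + 7)/(-3*u - 7), which at u = -3 equals -5/2.

-5/2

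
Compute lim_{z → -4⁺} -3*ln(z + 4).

As z → -4⁺, z + 4 → 0⁺ and ln(z + 4) → −∞.
Multiplying by -3 gives ∞.

∞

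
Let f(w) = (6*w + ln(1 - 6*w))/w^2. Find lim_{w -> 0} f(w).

-18

Direct substitution gives 0/0.
Apply L'Hôpital: lim (6 - 6/(1 - 6*w))/(2*w), still 0/0.
After 2 applications of L'Hôpital's rule the quotient is (-36/(1 - 6*w)^2)/(2); substituting w = 0 gives -18.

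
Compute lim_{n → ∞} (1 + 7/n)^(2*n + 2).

The base → 1 and the exponent → ∞: a 1^∞ form.
Take logarithms: (2n + 2)·ln(1 + 7/n). Since ln(1+u) ~ u for small u, this behaves like (2n)·(7/n) → 14.
So the limit is e^(14).

e^(14)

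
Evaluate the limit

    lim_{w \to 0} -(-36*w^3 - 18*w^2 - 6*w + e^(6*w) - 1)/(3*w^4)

Direct substitution gives 0/0.
Apply L'Hôpital: lim (-108*w^2 - 36*w + 6*e^(6*w) - 6)/(-12*w^3), still 0/0.
Apply L'Hôpital: lim (-216*w + 36*e^(6*w) - 36)/(-36*w^2), still 0/0.
Apply L'Hôpital: lim (216*e^(6*w) - 216)/(-72*w), still 0/0.
After 4 applications of L'Hôpital's rule the quotient is (1296*e^(6*w))/(-72); substituting w = 0 gives -18.

-18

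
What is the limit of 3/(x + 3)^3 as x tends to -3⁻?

-∞

As x → -3⁻, (x + 3) → 0⁻, so (x + 3)^3 → 0⁻ and 3/(x + 3)^3 → -∞.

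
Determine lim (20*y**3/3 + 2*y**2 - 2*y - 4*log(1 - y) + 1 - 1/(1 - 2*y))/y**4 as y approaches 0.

Substitution gives 0/0 (the numerator vanishes to order 4).
Expand each term to order y^4: the coefficient of y^4 in −1/(1 - 2y) is -16 and in -4·ln(1 - y) is 1.
Lower-order terms cancel with the polynomial part, so the numerator is (-15)·y^4 + o(y^4), and the limit is (-15)/(1) = -15.

-15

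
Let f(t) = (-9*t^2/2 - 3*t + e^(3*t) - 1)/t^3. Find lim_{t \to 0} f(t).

Direct substitution gives 0/0.
Apply L'Hôpital: lim (-9*t + 3*e^(3*t) - 3)/(3*t^2), still 0/0.
Apply L'Hôpital: lim (9*e^(3*t) - 9)/(6*t), still 0/0.
After 3 applications of L'Hôpital's rule the quotient is (27*e^(3*t))/(6); substituting t = 0 gives 9/2.

9/2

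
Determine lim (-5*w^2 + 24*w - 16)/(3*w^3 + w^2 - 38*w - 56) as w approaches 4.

Since w = 4 makes numerator and denominator zero, (w - 4) divides both.
Cancelling it gives (4 - 5*w)/(3*w^2 + 13*w + 14); now plug in w = 4 to get -8/57.

-8/57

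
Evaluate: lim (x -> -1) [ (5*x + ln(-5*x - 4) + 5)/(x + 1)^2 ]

-25/2

Direct substitution gives 0/0.
Apply L'Hôpital: lim (5 - 5/(-5*x - 4))/(2*x + 2), still 0/0.
After 2 applications of L'Hôpital's rule the quotient is (-25/(-5*x - 4)^2)/(2); substituting x = -1 gives -25/2.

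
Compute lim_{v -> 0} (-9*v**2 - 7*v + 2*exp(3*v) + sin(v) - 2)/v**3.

Substitution gives 0/0; apply L'Hôpital's rule 3 times.
After differentiating numerator and denominator 3 times the quotient is (54*e^(3*v) - cos(v))/(6); at v = 0 this is 53/6.

53/6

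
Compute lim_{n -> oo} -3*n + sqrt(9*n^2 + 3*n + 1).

This has the form ∞ − ∞. Multiply and divide by the conjugate √(9*n^2 + 3*n + 1) + 3n.
That gives (3n + 1) / (√(9*n^2 + 3*n + 1) + 3n).
Divide numerator and denominator by n: the limit is 3/(2·3) = 1/2.

1/2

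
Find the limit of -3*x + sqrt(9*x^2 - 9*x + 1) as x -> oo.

An ∞ − ∞ form. Rationalising with the conjugate, the difference becomes (-9x + 1) / (√(9*x^2 - 9*x + 1) + 3x).
For large x the denominator behaves like 2·3x, so the quotient tends to -9/6 = -3/2.

-3/2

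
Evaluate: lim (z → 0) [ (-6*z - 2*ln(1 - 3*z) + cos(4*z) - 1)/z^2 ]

1

Substitution gives 0/0; apply L'Hôpital's rule 2 times.
After differentiating numerator and denominator 2 times the quotient is (-16*cos(4*z) + 18/(3*z - 1)^2)/(2); at z = 0 this is 1.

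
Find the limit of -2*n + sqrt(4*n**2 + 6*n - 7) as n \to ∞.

3/2

This has the form ∞ − ∞. Multiply and divide by the conjugate √(4*n^2 + 6*n - 7) + 2n.
That gives (6n - 7) / (√(4*n^2 + 6*n - 7) + 2n).
Divide numerator and denominator by n: the limit is 6/(2·2) = 3/2.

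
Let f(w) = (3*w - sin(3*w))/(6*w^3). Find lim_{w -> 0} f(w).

3/4

Direct substitution gives 0/0.
Apply L'Hôpital: lim (3 - 3*cos(3*w))/(18*w^2), still 0/0.
Apply L'Hôpital: lim (9*sin(3*w))/(36*w), still 0/0.
After 3 applications of L'Hôpital's rule the quotient is (27*cos(3*w))/(36); substituting w = 0 gives 3/4.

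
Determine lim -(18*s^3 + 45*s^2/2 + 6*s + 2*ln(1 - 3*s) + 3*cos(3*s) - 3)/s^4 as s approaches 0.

243/8

Substitution gives 0/0 (the numerator vanishes to order 4).
Expand each term to order s^4: the coefficient of s^4 in 2·ln(1 - 3s) is -81/2 and in 3·cos(3s) is 81/8.
Lower-order terms cancel with the polynomial part, so the numerator is (-243/8)·s^4 + o(s^4), and the limit is (-243/8)/(-1) = 243/8.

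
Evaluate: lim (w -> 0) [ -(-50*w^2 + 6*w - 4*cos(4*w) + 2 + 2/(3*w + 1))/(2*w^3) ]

Substitution gives 0/0; apply L'Hôpital's rule 3 times.
After differentiating numerator and denominator 3 times the quotient is (-256*sin(4*w) - 324/(3*w + 1)^4)/(-12); at w = 0 this is 27.

27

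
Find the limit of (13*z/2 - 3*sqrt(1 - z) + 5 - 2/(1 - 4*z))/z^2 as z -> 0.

-253/8

Substitution gives 0/0 (the numerator vanishes to order 2).
Expand each term to order z^2: the coefficient of z^2 in -2·1/(1 - 4z) is -32 and in -3·√(1 - z) is 3/8.
Lower-order terms cancel with the polynomial part, so the numerator is (-253/8)·z^2 + o(z^2), and the limit is (-253/8)/(1) = -253/8.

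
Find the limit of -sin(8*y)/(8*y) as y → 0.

Substitution gives 0/0.
Write it as (8/(-8))·sin(8y)/(8y); since sin(u)/u → 1, the limit is -1.

-1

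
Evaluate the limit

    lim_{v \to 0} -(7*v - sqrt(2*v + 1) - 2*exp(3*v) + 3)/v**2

Substitution gives 0/0 (the numerator vanishes to order 2).
Expand each term to order v^2: the coefficient of v^2 in -2·e^(3v) is -9 and in −√(1 + 2v) is 1/2.
Lower-order terms cancel with the polynomial part, so the numerator is (-17/2)·v^2 + o(v^2), and the limit is (-17/2)/(-1) = 17/2.

17/2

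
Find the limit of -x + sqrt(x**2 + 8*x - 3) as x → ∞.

This has the form ∞ − ∞. Multiply and divide by the conjugate √(x^2 + 8*x - 3) + x.
That gives (8x - 3) / (√(x^2 + 8*x - 3) + x).
Divide numerator and denominator by x: the limit is 8/(2·1) = 4.

4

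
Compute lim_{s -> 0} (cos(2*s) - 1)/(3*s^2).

Direct substitution gives 0/0.
Apply L'Hôpital: lim (-2*sin(2*s))/(6*s), still 0/0.
After 2 applications of L'Hôpital's rule the quotient is (-4*cos(2*s))/(6); substituting s = 0 gives -2/3.

-2/3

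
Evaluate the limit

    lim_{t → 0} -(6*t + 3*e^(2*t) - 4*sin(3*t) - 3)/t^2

-6

Substitution gives 0/0; apply L'Hôpital's rule 2 times.
After differentiating numerator and denominator 2 times the quotient is (12*e^(2*t) + 36*sin(3*t))/(-2); at t = 0 this is -6.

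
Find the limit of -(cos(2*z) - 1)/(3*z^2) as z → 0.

2/3

Direct substitution gives 0/0.
Apply L'Hôpital: lim (-2*sin(2*z))/(-6*z), still 0/0.
After 2 applications of L'Hôpital's rule the quotient is (-4*cos(2*z))/(-6); substituting z = 0 gives 2/3.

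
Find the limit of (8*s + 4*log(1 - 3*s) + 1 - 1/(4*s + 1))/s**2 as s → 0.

-34

Substitution gives 0/0; apply L'Hôpital's rule 2 times.
After differentiating numerator and denominator 2 times the quotient is (-32/(4*s + 1)^3 - 36/(3*s - 1)^2)/(2); at s = 0 this is -34.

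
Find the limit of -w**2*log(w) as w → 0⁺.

This is a 0·(−∞) form. Rewrite as -1·ln(w) / w^(−2) and apply L'Hôpital:
the derivative quotient is -1·(1/w) / (−2·w^(−3)) = (1/2)·w^2 → 0.

0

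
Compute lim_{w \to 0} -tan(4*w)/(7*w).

-4/7

Substitution gives 0/0.
Since tan(u)/u → 1 as u → 0, tan(4w)/(4w) → 1 and the limit is 4/(-7) = -4/7.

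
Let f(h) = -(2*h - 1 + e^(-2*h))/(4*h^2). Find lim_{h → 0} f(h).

-1/2

Direct substitution gives 0/0.
Apply L'Hôpital: lim (2 - 2*e^(-2*h))/(-8*h), still 0/0.
After 2 applications of L'Hôpital's rule the quotient is (4*e^(-2*h))/(-8); substituting h = 0 gives -1/2.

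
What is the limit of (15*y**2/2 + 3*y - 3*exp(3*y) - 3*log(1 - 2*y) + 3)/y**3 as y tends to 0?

-11/2

Substitution gives 0/0 (the numerator vanishes to order 3).
Expand each term to order y^3: the coefficient of y^3 in -3·e^(3y) is -27/2 and in -3·ln(1 - 2y) is 8.
Lower-order terms cancel with the polynomial part, so the numerator is (-11/2)·y^3 + o(y^3), and the limit is (-11/2)/(1) = -11/2.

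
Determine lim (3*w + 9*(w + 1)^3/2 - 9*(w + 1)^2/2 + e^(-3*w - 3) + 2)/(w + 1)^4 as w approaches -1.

27/8

Direct substitution gives 0/0.
Apply L'Hôpital: lim (-9*w + 27*(w + 1)^2/2 - 3*e^(-3*w - 3) - 6)/(4*(w + 1)^3), still 0/0.
Apply L'Hôpital: lim (27*w + 9*e^(-3*w - 3) + 18)/(12*(w + 1)^2), still 0/0.
Apply L'Hôpital: lim (27 - 27*e^(-3*w - 3))/(24*w + 24), still 0/0.
After 4 applications of L'Hôpital's rule the quotient is (81*e^(-3*w - 3))/(24); substituting w = -1 gives 27/8.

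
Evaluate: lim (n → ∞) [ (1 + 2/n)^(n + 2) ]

The base → 1 and the exponent → ∞: a 1^∞ form.
Take logarithms: (n + 2)·ln(1 + 2/n). Since ln(1+u) ~ u for small u, this behaves like (n)·(2/n) → 2.
So the limit is e^(2).

e^(2)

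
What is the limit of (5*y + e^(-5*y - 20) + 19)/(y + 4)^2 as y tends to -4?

25/2

Direct substitution gives 0/0.
Apply L'Hôpital: lim (5 - 5*e^(-5*y - 20))/(2*y + 8), still 0/0.
After 2 applications of L'Hôpital's rule the quotient is (25*e^(-5*y - 20))/(2); substituting y = -4 gives 25/2.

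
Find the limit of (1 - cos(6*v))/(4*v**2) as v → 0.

9/2

Substitution gives 0/0.
Use (1 − cos u)/u² → 1/2 with u = 6v: the limit is 6²/(2·4) = 9/2.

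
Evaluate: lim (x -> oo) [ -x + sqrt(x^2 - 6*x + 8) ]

-3

An ∞ − ∞ form. Rationalising with the conjugate, the difference becomes (-6x + 8) / (√(x^2 - 6*x + 8) + x).
For large x the denominator behaves like 2·x, so the quotient tends to -6/2 = -3.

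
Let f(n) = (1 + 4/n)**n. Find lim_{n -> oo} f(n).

e^(4)

Write it as [(1 + 4/n)^n]^(1) · (1 + 4/n)^(0). The bracketed term tends to e^(4) and the second factor to 1, so the limit is e^(4).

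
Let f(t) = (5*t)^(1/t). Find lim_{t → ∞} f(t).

Base → ∞ and exponent → 0: an ∞^0 form.
Take logs: (1/t)·ln(5·t^1) = (ln 5 + 1·ln t)/t → 0.
So the limit is e^0 = 1.

1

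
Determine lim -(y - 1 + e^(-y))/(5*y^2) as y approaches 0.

Direct substitution gives 0/0.
Apply L'Hôpital: lim (1 - e^(-y))/(-10*y), still 0/0.
After 2 applications of L'Hôpital's rule the quotient is (e^(-y))/(-10); substituting y = 0 gives -1/10.

-1/10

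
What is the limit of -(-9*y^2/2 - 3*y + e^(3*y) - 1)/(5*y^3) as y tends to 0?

Direct substitution gives 0/0.
Apply L'Hôpital: lim (-9*y + 3*e^(3*y) - 3)/(-15*y^2), still 0/0.
Apply L'Hôpital: lim (9*e^(3*y) - 9)/(-30*y), still 0/0.
After 3 applications of L'Hôpital's rule the quotient is (27*e^(3*y))/(-30); substituting y = 0 gives -9/10.

-9/10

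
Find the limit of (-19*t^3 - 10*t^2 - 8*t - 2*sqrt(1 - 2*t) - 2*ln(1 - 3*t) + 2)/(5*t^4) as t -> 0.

167/20

Substitution gives 0/0 (the numerator vanishes to order 4).
Expand each term to order t^4: the coefficient of t^4 in -2·ln(1 - 3t) is 81/2 and in -2·√(1 - 2t) is 5/4.
Lower-order terms cancel with the polynomial part, so the numerator is (167/4)·t^4 + o(t^4), and the limit is (167/4)/(5) = 167/20.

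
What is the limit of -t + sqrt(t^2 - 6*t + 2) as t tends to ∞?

-3

This has the form ∞ − ∞. Multiply and divide by the conjugate √(t^2 - 6*t + 2) + t.
That gives (-6t + 2) / (√(t^2 - 6*t + 2) + t).
Divide numerator and denominator by t: the limit is -6/(2·1) = -3.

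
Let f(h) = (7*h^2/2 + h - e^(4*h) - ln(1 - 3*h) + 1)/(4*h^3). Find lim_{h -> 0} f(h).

-5/12

Substitution gives 0/0 (the numerator vanishes to order 3).
Expand each term to order h^3: the coefficient of h^3 in −e^(4h) is -32/3 and in −ln(1 - 3h) is 9.
Lower-order terms cancel with the polynomial part, so the numerator is (-5/3)·h^3 + o(h^3), and the limit is (-5/3)/(4) = -5/12.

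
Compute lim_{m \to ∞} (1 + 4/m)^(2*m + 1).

e^(8)

Write it as [(1 + 4/m)^m]^(2) · (1 + 4/m)^(1). The bracketed term tends to e^(4) and the second factor to 1, so the limit is e^(8).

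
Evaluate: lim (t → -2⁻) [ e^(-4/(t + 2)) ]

∞

As t → -2⁻, -4/(t + 2) → +∞, so e^(-4/(t + 2)) → ∞.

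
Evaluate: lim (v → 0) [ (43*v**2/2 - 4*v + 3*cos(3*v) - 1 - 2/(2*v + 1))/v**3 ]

Substitution gives 0/0; apply L'Hôpital's rule 3 times.
After differentiating numerator and denominator 3 times the quotient is (81*sin(3*v) + 96/(2*v + 1)^4)/(6); at v = 0 this is 16.

16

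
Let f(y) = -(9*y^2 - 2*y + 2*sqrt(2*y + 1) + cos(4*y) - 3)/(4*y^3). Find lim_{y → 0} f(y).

-1/4

Substitution gives 0/0; apply L'Hôpital's rule 3 times.
After differentiating numerator and denominator 3 times the quotient is (64*sin(4*y) + 6/(2*y + 1)^(5/2))/(-24); at y = 0 this is -1/4.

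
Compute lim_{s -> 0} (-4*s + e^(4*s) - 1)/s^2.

8

Direct substitution gives 0/0.
Apply L'Hôpital: lim (4*e^(4*s) - 4)/(2*s), still 0/0.
After 2 applications of L'Hôpital's rule the quotient is (16*e^(4*s))/(2); substituting s = 0 gives 8.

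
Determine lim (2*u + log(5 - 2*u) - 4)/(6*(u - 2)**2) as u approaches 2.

Direct substitution gives 0/0.
Apply L'Hôpital: lim (2 - 2/(5 - 2*u))/(12*u - 24), still 0/0.
After 2 applications of L'Hôpital's rule the quotient is (-4/(5 - 2*u)^2)/(12); substituting u = 2 gives -1/3.

-1/3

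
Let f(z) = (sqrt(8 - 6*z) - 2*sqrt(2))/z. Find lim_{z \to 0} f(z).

-3*√(2)/4

Substitution gives 0/0. Multiply numerator and denominator by the conjugate √(8 - 6z) + √8.
The numerator becomes (8 - 6z) − 8 = -6z, so the expression simplifies to -6/(√(8 - 6z) + √8).
Letting z → 0 gives -6/(2√8) = -3*√(2)/4.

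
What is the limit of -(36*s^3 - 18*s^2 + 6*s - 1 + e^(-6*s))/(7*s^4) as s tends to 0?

Direct substitution gives 0/0.
Apply L'Hôpital: lim (108*s^2 - 36*s + 6 - 6*e^(-6*s))/(-28*s^3), still 0/0.
Apply L'Hôpital: lim (216*s - 36 + 36*e^(-6*s))/(-84*s^2), still 0/0.
Apply L'Hôpital: lim (216 - 216*e^(-6*s))/(-168*s), still 0/0.
After 4 applications of L'Hôpital's rule the quotient is (1296*e^(-6*s))/(-168); substituting s = 0 gives -54/7.

-54/7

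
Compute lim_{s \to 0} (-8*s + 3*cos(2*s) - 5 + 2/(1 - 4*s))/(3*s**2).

26/3

Substitution gives 0/0 (the numerator vanishes to order 2).
Expand each term to order s^2: the coefficient of s^2 in 3·cos(2s) is -6 and in 2·1/(1 - 4s) is 32.
Lower-order terms cancel with the polynomial part, so the numerator is (26)·s^2 + o(s^2), and the limit is (26)/(3) = 26/3.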